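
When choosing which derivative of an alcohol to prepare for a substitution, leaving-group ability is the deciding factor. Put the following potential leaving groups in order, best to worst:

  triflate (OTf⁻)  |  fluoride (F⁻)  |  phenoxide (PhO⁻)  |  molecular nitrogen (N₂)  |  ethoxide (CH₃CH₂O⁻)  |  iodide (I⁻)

A good leaving group is a weak base: the lower the pKₐ of its conjugate acid, the more readily it departs.
molecular nitrogen (N₂): no meaningful conjugate acid; N₂ departs as an exceptionally stable neutral molecule
triflate (OTf⁻): pKₐ(CF₃SO₃H (triflic acid)) ≈ -14
iodide (I⁻): pKₐ(HI) ≈ -10
fluoride (F⁻): pKₐ(HF) ≈ 3.2
phenoxide (PhO⁻): pKₐ(C₆H₅OH (phenol)) ≈ 10 — resonance into the ring helps, but still a poor LG
ethoxide (CH₃CH₂O⁻): pKₐ(CH₃CH₂OH) ≈ 16

molecular nitrogen (N₂) > triflate (OTf⁻) > iodide (I⁻) > fluoride (F⁻) > phenoxide (PhO⁻) > ethoxide (CH₃CH₂O⁻)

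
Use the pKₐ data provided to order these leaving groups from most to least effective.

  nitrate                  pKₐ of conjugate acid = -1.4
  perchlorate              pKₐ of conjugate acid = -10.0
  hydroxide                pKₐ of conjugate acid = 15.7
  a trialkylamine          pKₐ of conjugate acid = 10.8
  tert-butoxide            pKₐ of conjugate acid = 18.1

Lower conjugate-acid pKₐ ⇒ weaker base ⇒ better leaving group.
Sorting by the given values: perchlorate (-10.0), nitrate (-1.4), a trialkylamine (10.8), hydroxide (15.7), tert-butoxide (18.1).

perchlorate > nitrate > a trialkylamine > hydroxide > tert-butoxide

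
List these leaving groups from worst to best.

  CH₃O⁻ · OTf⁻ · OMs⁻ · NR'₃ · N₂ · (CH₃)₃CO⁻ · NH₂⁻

NH₂⁻ < (CH₃)₃CO⁻ < CH₃O⁻ < NR'₃ < OMs⁻ < OTf⁻ < N₂

A good leaving group is a weak base: the lower the pKₐ of its conjugate acid, the more readily it departs.
N₂: no meaningful conjugate acid; N₂ departs as an exceptionally stable neutral molecule
OTf⁻: pKₐ(CF₃SO₃H (triflic acid)) ≈ -14
OMs⁻: pKₐ(CH₃SO₃H (MsOH)) ≈ -1.9
NR'₃: pKₐ(R'₃NH⁺) ≈ 10.7
CH₃O⁻: pKₐ(CH₃OH) ≈ 15.5
(CH₃)₃CO⁻: pKₐ(t-BuOH) ≈ 18
NH₂⁻: pKₐ(NH₃) ≈ 38
Reversing gives the worst-to-best order requested.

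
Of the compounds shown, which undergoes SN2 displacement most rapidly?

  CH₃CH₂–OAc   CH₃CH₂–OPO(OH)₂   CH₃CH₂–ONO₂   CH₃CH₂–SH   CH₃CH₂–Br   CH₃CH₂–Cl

CH₃CH₂–Br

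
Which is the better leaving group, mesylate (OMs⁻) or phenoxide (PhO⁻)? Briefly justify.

mesylate (OMs⁻) is the better leaving group.
pKₐ(CH₃SO₃H (MsOH)) ≈ -1.9 versus pKₐ(C₆H₅OH (phenol)) ≈ 10: mesylate (OMs⁻) is the much weaker base.
Resonance-delocalised alkanesulfonate.

mesylate (OMs⁻)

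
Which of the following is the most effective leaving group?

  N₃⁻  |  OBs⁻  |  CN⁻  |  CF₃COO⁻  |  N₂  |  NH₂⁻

N₂

N₂: no meaningful conjugate acid; N₂ departs as an exceptionally stable neutral molecule
OBs⁻: pKₐ(p-BrC₆H₄SO₃H) ≈ -2.8
CF₃COO⁻: pKₐ(CF₃COOH) ≈ 0.2
N₃⁻: pKₐ(HN₃) ≈ 4.7
CN⁻: pKₐ(HCN) ≈ 9.2
NH₂⁻: pKₐ(NH₃) ≈ 38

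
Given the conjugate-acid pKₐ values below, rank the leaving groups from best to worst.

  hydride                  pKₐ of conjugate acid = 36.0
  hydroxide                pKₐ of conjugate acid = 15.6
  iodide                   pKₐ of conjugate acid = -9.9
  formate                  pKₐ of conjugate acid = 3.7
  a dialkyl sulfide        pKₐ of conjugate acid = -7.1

iodide > a dialkyl sulfide > formate > hydroxide > hydride

Lower conjugate-acid pKₐ ⇒ weaker base ⇒ better leaving group.
Sorting by the given values: iodide (-9.9), a dialkyl sulfide (-7.1), formate (3.7), hydroxide (15.6), hydride (36.0).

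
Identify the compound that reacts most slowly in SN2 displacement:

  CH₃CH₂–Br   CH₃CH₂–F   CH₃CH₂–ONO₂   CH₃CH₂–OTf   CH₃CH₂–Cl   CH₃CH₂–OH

Identical carbon frameworks mean the comparison reduces to leaving-group quality.
A good leaving group is a weak base: the lower the pKₐ of its conjugate acid, the more readily it departs.
CH₃CH₂–OTf loses OTf⁻: pKₐ(CF₃SO₃H (triflic acid)) ≈ -14
CH₃CH₂–Br loses Br⁻: pKₐ(HBr) ≈ -9
CH₃CH₂–Cl loses Cl⁻: pKₐ(HCl) ≈ -7
CH₃CH₂–ONO₂ loses NO₃⁻: pKₐ(HNO₃) ≈ -1.3
CH₃CH₂–F loses F⁻: pKₐ(HF) ≈ 3.2
CH₃CH₂–OH loses OH⁻: pKₐ(H₂O) ≈ 15.7

CH₃CH₂–OH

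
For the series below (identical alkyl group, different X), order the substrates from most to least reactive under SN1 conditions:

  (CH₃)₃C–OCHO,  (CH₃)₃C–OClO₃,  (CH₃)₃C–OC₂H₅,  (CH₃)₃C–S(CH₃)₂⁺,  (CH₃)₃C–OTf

(CH₃)₃C–OTf > (CH₃)₃C–OClO₃ > (CH₃)₃C–S(CH₃)₂⁺ > (CH₃)₃C–OCHO > (CH₃)₃C–OC₂H₅

Identical carbon frameworks mean the comparison reduces to leaving-group quality.
The more stable X⁻ (or X) is on its own — i.e. the weaker a base it is — the better a leaving group it makes.
(CH₃)₃C–OTf loses OTf⁻: pKₐ(CF₃SO₃H (triflic acid)) ≈ -14
(CH₃)₃C–OClO₃ loses ClO₄⁻: pKₐ(HClO₄) ≈ -10
(CH₃)₃C–S(CH₃)₂⁺ loses SR'₂: pKₐ(R'₂SH⁺) ≈ -7
(CH₃)₃C–OCHO loses HCOO⁻: pKₐ(HCOOH) ≈ 3.8
(CH₃)₃C–OC₂H₅ loses CH₃CH₂O⁻: pKₐ(CH₃CH₂OH) ≈ 16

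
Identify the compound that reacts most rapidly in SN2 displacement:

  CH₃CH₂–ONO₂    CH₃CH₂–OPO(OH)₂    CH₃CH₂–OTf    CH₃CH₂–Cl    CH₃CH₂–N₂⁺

The skeletons are identical, so relative rate is governed entirely by leaving-group ability.
Rank by basicity of the departing species: weakest base leaves most easily.
CH₃CH₂–N₂⁺ loses N₂: no meaningful conjugate acid; N₂ departs as an exceptionally stable neutral molecule
CH₃CH₂–OTf loses OTf⁻: pKₐ(CF₃SO₃H (triflic acid)) ≈ -14
CH₃CH₂–Cl loses Cl⁻: pKₐ(HCl) ≈ -7
CH₃CH₂–ONO₂ loses NO₃⁻: pKₐ(HNO₃) ≈ -1.3
CH₃CH₂–OPO(OH)₂ loses H₂PO₄⁻: pKₐ(H₃PO₄) ≈ 2.1

CH₃CH₂–N₂⁺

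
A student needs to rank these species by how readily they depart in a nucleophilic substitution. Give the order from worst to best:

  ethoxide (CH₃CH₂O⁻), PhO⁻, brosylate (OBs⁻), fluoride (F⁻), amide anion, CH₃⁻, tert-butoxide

CH₃⁻ < amide anion < tert-butoxide < ethoxide (CH₃CH₂O⁻) < PhO⁻ < fluoride (F⁻) < brosylate (OBs⁻)

Rank by basicity of the departing species: weakest base leaves most easily.
brosylate (OBs⁻): pKₐ(p-BrC₆H₄SO₃H) ≈ -2.8
fluoride (F⁻): pKₐ(HF) ≈ 3.2
PhO⁻: pKₐ(C₆H₅OH (phenol)) ≈ 10
ethoxide (CH₃CH₂O⁻): pKₐ(CH₃CH₂OH) ≈ 16
tert-butoxide: pKₐ(t-BuOH) ≈ 18
amide anion: pKₐ(NH₃) ≈ 38
CH₃⁻: pKₐ(CH₄) ≈ 48
Reversing gives the worst-to-best order requested.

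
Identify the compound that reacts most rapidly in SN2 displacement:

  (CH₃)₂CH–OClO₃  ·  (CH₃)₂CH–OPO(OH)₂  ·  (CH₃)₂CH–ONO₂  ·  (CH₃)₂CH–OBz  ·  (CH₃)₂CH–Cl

Same R in every case — rank the leaving groups.
A good leaving group is a weak base: the lower the pKₐ of its conjugate acid, the more readily it departs.
(CH₃)₂CH–OClO₃ loses ClO₄⁻: pKₐ(HClO₄) ≈ -10
(CH₃)₂CH–Cl loses Cl⁻: pKₐ(HCl) ≈ -7
(CH₃)₂CH–ONO₂ loses NO₃⁻: pKₐ(HNO₃) ≈ -1.3
(CH₃)₂CH–OPO(OH)₂ loses H₂PO₄⁻: pKₐ(H₃PO₄) ≈ 2.1
(CH₃)₂CH–OBz loses PhCOO⁻: pKₐ(C₆H₅COOH) ≈ 4.2

(CH₃)₂CH–OClO₃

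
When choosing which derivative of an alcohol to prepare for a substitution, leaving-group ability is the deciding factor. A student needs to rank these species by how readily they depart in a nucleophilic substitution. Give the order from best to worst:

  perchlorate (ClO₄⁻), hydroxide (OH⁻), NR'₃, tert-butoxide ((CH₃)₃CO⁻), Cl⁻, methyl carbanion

perchlorate (ClO₄⁻) > Cl⁻ > NR'₃ > hydroxide (OH⁻) > tert-butoxide ((CH₃)₃CO⁻) > methyl carbanion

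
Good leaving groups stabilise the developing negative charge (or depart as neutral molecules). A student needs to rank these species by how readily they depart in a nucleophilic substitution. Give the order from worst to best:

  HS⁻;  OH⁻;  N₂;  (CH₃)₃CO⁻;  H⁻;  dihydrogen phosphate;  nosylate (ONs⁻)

Rank by basicity of the departing species: weakest base leaves most easily.
N₂: no meaningful conjugate acid; N₂ departs as an exceptionally stable neutral molecule
nosylate (ONs⁻): pKₐ(p-O₂NC₆H₄SO₃H) ≈ -3.5 — p-nitro group further stabilises the sulfonate
dihydrogen phosphate: pKₐ(H₃PO₄) ≈ 2.1
HS⁻: pKₐ(H₂S) ≈ 7 — larger and more polarisable than the oxygen analogue
OH⁻: pKₐ(H₂O) ≈ 15.7 — strong base; essentially never leaves without prior activation
(CH₃)₃CO⁻: pKₐ(t-BuOH) ≈ 18 — bulky, strongly basic alkoxide
H⁻: pKₐ(H₂) ≈ 36 — extremely strong base; leaves only in special hydride-transfer contexts
The question asks for worst first, so the sequence is read in increasing leaving-group ability.

H⁻ < (CH₃)₃CO⁻ < OH⁻ < HS⁻ < dihydrogen phosphate < nosylate (ONs⁻) < N₂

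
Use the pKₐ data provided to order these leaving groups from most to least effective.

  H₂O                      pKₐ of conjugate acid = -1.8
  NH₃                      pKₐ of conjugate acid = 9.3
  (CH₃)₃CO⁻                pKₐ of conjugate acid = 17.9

Lower conjugate-acid pKₐ ⇒ weaker base ⇒ better leaving group.
Sorting by the given values: H₂O (-1.8), NH₃ (9.3), (CH₃)₃CO⁻ (17.9).

H₂O > NH₃ > (CH₃)₃CO⁻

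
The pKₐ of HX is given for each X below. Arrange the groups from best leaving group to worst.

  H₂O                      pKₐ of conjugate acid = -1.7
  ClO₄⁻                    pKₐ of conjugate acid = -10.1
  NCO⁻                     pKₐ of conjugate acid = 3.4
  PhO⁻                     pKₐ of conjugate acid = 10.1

Lower conjugate-acid pKₐ ⇒ weaker base ⇒ better leaving group.
Sorting by the given values: ClO₄⁻ (-10.1), H₂O (-1.7), NCO⁻ (3.4), PhO⁻ (10.1).

ClO₄⁻ > H₂O > NCO⁻ > PhO⁻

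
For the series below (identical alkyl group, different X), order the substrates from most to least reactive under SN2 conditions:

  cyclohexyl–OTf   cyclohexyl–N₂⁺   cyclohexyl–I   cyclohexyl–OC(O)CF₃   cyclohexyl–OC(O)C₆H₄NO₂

Same R in every case — rank the leaving groups.
The more stable X⁻ (or X) is on its own — i.e. the weaker a base it is — the better a leaving group it makes.
cyclohexyl–N₂⁺ loses N₂: no meaningful conjugate acid; N₂ departs as an exceptionally stable neutral molecule
cyclohexyl–OTf loses OTf⁻: pKₐ(CF₃SO₃H (triflic acid)) ≈ -14
cyclohexyl–I loses I⁻: pKₐ(HI) ≈ -10
cyclohexyl–OC(O)CF₃ loses CF₃COO⁻: pKₐ(CF₃COOH) ≈ 0.2
cyclohexyl–OC(O)C₆H₄NO₂ loses p-O₂N–C₆H₄–COO⁻: pKₐ(p-nitrobenzoic acid) ≈ 3.4

cyclohexyl–N₂⁺ > cyclohexyl–OTf > cyclohexyl–I > cyclohexyl–OC(O)CF₃ > cyclohexyl–OC(O)C₆H₄NO₂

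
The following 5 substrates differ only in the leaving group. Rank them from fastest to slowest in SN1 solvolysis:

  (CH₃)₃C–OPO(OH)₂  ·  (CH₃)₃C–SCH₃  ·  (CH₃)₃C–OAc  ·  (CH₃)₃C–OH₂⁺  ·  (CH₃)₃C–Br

Same R in every case — rank the leaving groups.
The more stable X⁻ (or X) is on its own — i.e. the weaker a base it is — the better a leaving group it makes.
(CH₃)₃C–Br loses Br⁻: pKₐ(HBr) ≈ -9
(CH₃)₃C–OH₂⁺ loses H₂O: pKₐ(H₃O⁺) ≈ -1.7
(CH₃)₃C–OPO(OH)₂ loses H₂PO₄⁻: pKₐ(H₃PO₄) ≈ 2.1
(CH₃)₃C–OAc loses AcO⁻: pKₐ(CH₃COOH) ≈ 4.8
(CH₃)₃C–SCH₃ loses RS⁻: pKₐ(RSH (a thiol)) ≈ 10.5

(CH₃)₃C–Br > (CH₃)₃C–OH₂⁺ > (CH₃)₃C–OPO(OH)₂ > (CH₃)₃C–OAc > (CH₃)₃C–SCH₃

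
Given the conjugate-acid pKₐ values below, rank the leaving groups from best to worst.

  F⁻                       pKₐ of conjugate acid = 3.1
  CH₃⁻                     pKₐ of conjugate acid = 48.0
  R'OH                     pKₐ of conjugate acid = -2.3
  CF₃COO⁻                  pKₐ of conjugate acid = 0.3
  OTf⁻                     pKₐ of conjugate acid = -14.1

Lower conjugate-acid pKₐ ⇒ weaker base ⇒ better leaving group.
Sorting by the given values: OTf⁻ (-14.1), R'OH (-2.3), CF₃COO⁻ (0.3), F⁻ (3.1), CH₃⁻ (48.0).

OTf⁻ > R'OH > CF₃COO⁻ > F⁻ > CH₃⁻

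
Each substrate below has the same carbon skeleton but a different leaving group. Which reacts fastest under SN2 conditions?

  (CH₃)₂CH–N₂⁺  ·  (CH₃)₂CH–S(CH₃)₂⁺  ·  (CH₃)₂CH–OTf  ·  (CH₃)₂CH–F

(CH₃)₂CH–N₂⁺

The skeletons are identical, so relative rate is governed entirely by leaving-group ability.
Rank by basicity of the departing species: weakest base leaves most easily.
(CH₃)₂CH–N₂⁺ loses N₂: no meaningful conjugate acid; N₂ departs as an exceptionally stable neutral molecule
(CH₃)₂CH–OTf loses OTf⁻: pKₐ(CF₃SO₃H (triflic acid)) ≈ -14
(CH₃)₂CH–S(CH₃)₂⁺ loses SR'₂: pKₐ(R'₂SH⁺) ≈ -7
(CH₃)₂CH–F loses F⁻: pKₐ(HF) ≈ 3.2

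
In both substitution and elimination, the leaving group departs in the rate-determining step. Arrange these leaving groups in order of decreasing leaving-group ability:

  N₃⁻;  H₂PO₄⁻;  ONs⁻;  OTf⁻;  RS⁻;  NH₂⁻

OTf⁻ > ONs⁻ > H₂PO₄⁻ > N₃⁻ > RS⁻ > NH₂⁻

OTf⁻: pKₐ(CF₃SO₃H (triflic acid)) ≈ -14 — charge spread over three oxygens and a CF₃ group; the premier leaving group in synthesis
ONs⁻: pKₐ(p-O₂NC₆H₄SO₃H) ≈ -3.5 — p-nitro group further stabilises the sulfonate
H₂PO₄⁻: pKₐ(H₃PO₄) ≈ 2.1
N₃⁻: pKₐ(HN₃) ≈ 4.7 — linear, resonance-stabilised
RS⁻: pKₐ(RSH (a thiol)) ≈ 10.5
NH₂⁻: pKₐ(NH₃) ≈ 38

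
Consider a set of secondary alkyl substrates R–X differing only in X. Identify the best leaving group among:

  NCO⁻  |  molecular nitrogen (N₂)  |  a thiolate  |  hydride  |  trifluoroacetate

molecular nitrogen (N₂)

The more stable X⁻ (or X) is on its own — i.e. the weaker a base it is — the better a leaving group it makes.
molecular nitrogen (N₂): no meaningful conjugate acid; N₂ departs as an exceptionally stable neutral molecule
trifluoroacetate: pKₐ(CF₃COOH) ≈ 0.2
NCO⁻: pKₐ(HOCN) ≈ 3.5
a thiolate: pKₐ(RSH (a thiol)) ≈ 10.5
hydride: pKₐ(H₂) ≈ 36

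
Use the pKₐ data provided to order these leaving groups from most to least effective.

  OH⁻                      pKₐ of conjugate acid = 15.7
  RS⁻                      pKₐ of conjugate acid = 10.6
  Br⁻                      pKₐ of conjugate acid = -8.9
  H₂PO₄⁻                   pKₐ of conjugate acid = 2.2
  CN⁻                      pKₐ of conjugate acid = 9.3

Br⁻ > H₂PO₄⁻ > CN⁻ > RS⁻ > OH⁻

Lower conjugate-acid pKₐ ⇒ weaker base ⇒ better leaving group.
Sorting by the given values: Br⁻ (-8.9), H₂PO₄⁻ (2.2), CN⁻ (9.3), RS⁻ (10.6), OH⁻ (15.7).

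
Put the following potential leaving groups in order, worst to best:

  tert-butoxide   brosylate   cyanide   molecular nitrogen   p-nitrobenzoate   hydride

Rank by basicity of the departing species: weakest base leaves most easily.
molecular nitrogen: no meaningful conjugate acid; N₂ departs as an exceptionally stable neutral molecule
brosylate: pKₐ(p-BrC₆H₄SO₃H) ≈ -2.8
p-nitrobenzoate: pKₐ(p-nitrobenzoic acid) ≈ 3.4
cyanide: pKₐ(HCN) ≈ 9.2
tert-butoxide: pKₐ(t-BuOH) ≈ 18
hydride: pKₐ(H₂) ≈ 36
Reversing gives the worst-to-best order requested.

hydride < tert-butoxide < cyanide < p-nitrobenzoate < brosylate < molecular nitrogen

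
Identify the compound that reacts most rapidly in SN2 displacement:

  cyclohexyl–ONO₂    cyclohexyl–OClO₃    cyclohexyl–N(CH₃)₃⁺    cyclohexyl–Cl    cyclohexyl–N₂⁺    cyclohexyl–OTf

Same R in every case — rank the leaving groups.
A good leaving group is a weak base: the lower the pKₐ of its conjugate acid, the more readily it departs.
cyclohexyl–N₂⁺ loses N₂: no meaningful conjugate acid; N₂ departs as an exceptionally stable neutral molecule
cyclohexyl–OTf loses OTf⁻: pKₐ(CF₃SO₃H (triflic acid)) ≈ -14
cyclohexyl–OClO₃ loses ClO₄⁻: pKₐ(HClO₄) ≈ -10
cyclohexyl–Cl loses Cl⁻: pKₐ(HCl) ≈ -7
cyclohexyl–ONO₂ loses NO₃⁻: pKₐ(HNO₃) ≈ -1.3
cyclohexyl–N(CH₃)₃⁺ loses NR'₃: pKₐ(R'₃NH⁺) ≈ 10.7

cyclohexyl–N₂⁺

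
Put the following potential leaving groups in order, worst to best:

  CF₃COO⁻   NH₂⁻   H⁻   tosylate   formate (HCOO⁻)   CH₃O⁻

The more stable X⁻ (or X) is on its own — i.e. the weaker a base it is — the better a leaving group it makes.
tosylate: pKₐ(p-CH₃C₆H₄SO₃H (TsOH)) ≈ -2.8 — resonance-delocalised arenesulfonate
CF₃COO⁻: pKₐ(CF₃COOH) ≈ 0.2 — strongly electron-withdrawing CF₃ stabilises the carboxylate
formate (HCOO⁻): pKₐ(HCOOH) ≈ 3.8
CH₃O⁻: pKₐ(CH₃OH) ≈ 15.5
H⁻: pKₐ(H₂) ≈ 36
NH₂⁻: pKₐ(NH₃) ≈ 38 — extremely strong base; never a leaving group
Reversing gives the worst-to-best order requested.

NH₂⁻ < H⁻ < CH₃O⁻ < formate (HCOO⁻) < CF₃COO⁻ < tosylate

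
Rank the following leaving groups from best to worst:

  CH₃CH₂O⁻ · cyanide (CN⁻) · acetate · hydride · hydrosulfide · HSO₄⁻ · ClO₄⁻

ClO₄⁻ > HSO₄⁻ > acetate > hydrosulfide > cyanide (CN⁻) > CH₃CH₂O⁻ > hydride

Leaving-group ability tracks the stability of the departed species; conjugate-acid pKₐ is the usual yardstick (lower pKₐ → better LG).
ClO₄⁻: pKₐ(HClO₄) ≈ -10
HSO₄⁻: pKₐ(H₂SO₄) ≈ -3 — conjugate base of a strong mineral acid
acetate: pKₐ(CH₃COOH) ≈ 4.8 — resonance-stabilised but still a weak base
hydrosulfide: pKₐ(H₂S) ≈ 7 — larger and more polarisable than the oxygen analogue
cyanide (CN⁻): pKₐ(HCN) ≈ 9.2
CH₃CH₂O⁻: pKₐ(CH₃CH₂OH) ≈ 16 — strong base; alkoxides do not leave unassisted
hydride: pKₐ(H₂) ≈ 36 — extremely strong base; leaves only in special hydride-transfer contexts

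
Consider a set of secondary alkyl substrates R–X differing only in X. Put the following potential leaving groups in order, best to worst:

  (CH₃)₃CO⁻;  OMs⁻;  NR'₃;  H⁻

Rank by basicity of the departing species: weakest base leaves most easily.
OMs⁻: pKₐ(CH₃SO₃H (MsOH)) ≈ -1.9 — resonance-delocalised alkanesulfonate
NR'₃: pKₐ(R'₃NH⁺) ≈ 10.7 — neutral but still a fairly strong base; Hofmann-elimination LG
(CH₃)₃CO⁻: pKₐ(t-BuOH) ≈ 18 — bulky, strongly basic alkoxide
H⁻: pKₐ(H₂) ≈ 36 — extremely strong base; leaves only in special hydride-transfer contexts

OMs⁻ > NR'₃ > (CH₃)₃CO⁻ > H⁻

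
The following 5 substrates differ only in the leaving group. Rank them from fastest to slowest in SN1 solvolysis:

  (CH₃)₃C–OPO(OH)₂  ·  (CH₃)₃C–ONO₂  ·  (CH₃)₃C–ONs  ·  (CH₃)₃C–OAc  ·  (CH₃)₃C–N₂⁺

The skeletons are identical, so relative rate is governed entirely by leaving-group ability.
Leaving-group ability tracks the stability of the departed species; conjugate-acid pKₐ is the usual yardstick (lower pKₐ → better LG).
(CH₃)₃C–N₂⁺ loses N₂: no meaningful conjugate acid; N₂ departs as an exceptionally stable neutral molecule
(CH₃)₃C–ONs loses ONs⁻: pKₐ(p-O₂NC₆H₄SO₃H) ≈ -3.5
(CH₃)₃C–ONO₂ loses NO₃⁻: pKₐ(HNO₃) ≈ -1.3
(CH₃)₃C–OPO(OH)₂ loses H₂PO₄⁻: pKₐ(H₃PO₄) ≈ 2.1
(CH₃)₃C–OAc loses AcO⁻: pKₐ(CH₃COOH) ≈ 4.8

(CH₃)₃C–N₂⁺ > (CH₃)₃C–ONs > (CH₃)₃C–ONO₂ > (CH₃)₃C–OPO(OH)₂ > (CH₃)₃C–OAc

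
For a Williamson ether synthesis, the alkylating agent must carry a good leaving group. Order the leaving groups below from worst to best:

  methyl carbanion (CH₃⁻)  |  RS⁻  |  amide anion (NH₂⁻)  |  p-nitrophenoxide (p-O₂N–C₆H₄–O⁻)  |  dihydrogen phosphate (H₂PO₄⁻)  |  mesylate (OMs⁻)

The more stable X⁻ (or X) is on its own — i.e. the weaker a base it is — the better a leaving group it makes.
mesylate (OMs⁻): pKₐ(CH₃SO₃H (MsOH)) ≈ -1.9 — resonance-delocalised alkanesulfonate
dihydrogen phosphate (H₂PO₄⁻): pKₐ(H₃PO₄) ≈ 2.1 — moderate base; biological leaving group after further activation
p-nitrophenoxide (p-O₂N–C₆H₄–O⁻): pKₐ(p-nitrophenol) ≈ 7.2
RS⁻: pKₐ(RSH (a thiol)) ≈ 10.5
amide anion (NH₂⁻): pKₐ(NH₃) ≈ 38 — extremely strong base; never a leaving group
methyl carbanion (CH₃⁻): pKₐ(CH₄) ≈ 48 — unstabilised carbanion; the worst conceivable leaving group
The question asks for worst first, so the sequence is read in increasing leaving-group ability.

methyl carbanion (CH₃⁻) < amide anion (NH₂⁻) < RS⁻ < p-nitrophenoxide (p-O₂N–C₆H₄–O⁻) < dihydrogen phosphate (H₂PO₄⁻) < mesylate (OMs⁻)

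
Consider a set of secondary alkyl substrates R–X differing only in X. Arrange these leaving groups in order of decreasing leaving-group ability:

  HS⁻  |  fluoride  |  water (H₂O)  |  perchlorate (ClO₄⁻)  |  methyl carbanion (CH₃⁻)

The more stable X⁻ (or X) is on its own — i.e. the weaker a base it is — the better a leaving group it makes.
perchlorate (ClO₄⁻): pKₐ(HClO₄) ≈ -10 — extremely weak base; rarely used for safety reasons
water (H₂O): pKₐ(H₃O⁺) ≈ -1.7
fluoride: pKₐ(HF) ≈ 3.2 — small and strongly basic; the poor halide leaving group
HS⁻: pKₐ(H₂S) ≈ 7 — larger and more polarisable than the oxygen analogue
methyl carbanion (CH₃⁻): pKₐ(CH₄) ≈ 48

perchlorate (ClO₄⁻) > water (H₂O) > fluoride > HS⁻ > methyl carbanion (CH₃⁻)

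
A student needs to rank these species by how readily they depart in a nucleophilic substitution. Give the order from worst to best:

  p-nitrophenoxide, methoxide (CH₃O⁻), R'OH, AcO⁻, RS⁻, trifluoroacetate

R'OH: pKₐ(R'OH₂⁺) ≈ -2.4
trifluoroacetate: pKₐ(CF₃COOH) ≈ 0.2
AcO⁻: pKₐ(CH₃COOH) ≈ 4.8
p-nitrophenoxide: pKₐ(p-nitrophenol) ≈ 7.2 — nitro group delocalises the charge; the classic chromogenic LG
RS⁻: pKₐ(RSH (a thiol)) ≈ 10.5
methoxide (CH₃O⁻): pKₐ(CH₃OH) ≈ 15.5
Listed from poorest to best leaving group as asked.

methoxide (CH₃O⁻) < RS⁻ < p-nitrophenoxide < AcO⁻ < trifluoroacetate < R'OH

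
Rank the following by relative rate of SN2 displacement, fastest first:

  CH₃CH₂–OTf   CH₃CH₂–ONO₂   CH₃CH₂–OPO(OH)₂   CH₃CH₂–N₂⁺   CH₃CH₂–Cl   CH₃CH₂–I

Same R in every case — rank the leaving groups.
Rank by basicity of the departing species: weakest base leaves most easily.
CH₃CH₂–N₂⁺ loses N₂: no meaningful conjugate acid; N₂ departs as an exceptionally stable neutral molecule
CH₃CH₂–OTf loses OTf⁻: pKₐ(CF₃SO₃H (triflic acid)) ≈ -14
CH₃CH₂–I loses I⁻: pKₐ(HI) ≈ -10
CH₃CH₂–Cl loses Cl⁻: pKₐ(HCl) ≈ -7
CH₃CH₂–ONO₂ loses NO₃⁻: pKₐ(HNO₃) ≈ -1.3
CH₃CH₂–OPO(OH)₂ loses H₂PO₄⁻: pKₐ(H₃PO₄) ≈ 2.1

CH₃CH₂–N₂⁺ > CH₃CH₂–OTf > CH₃CH₂–I > CH₃CH₂–Cl > CH₃CH₂–ONO₂ > CH₃CH₂–OPO(OH)₂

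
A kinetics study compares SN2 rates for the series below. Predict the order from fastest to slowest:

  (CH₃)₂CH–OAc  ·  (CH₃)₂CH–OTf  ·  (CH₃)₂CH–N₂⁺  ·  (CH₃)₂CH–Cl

(CH₃)₂CH–N₂⁺ > (CH₃)₂CH–OTf > (CH₃)₂CH–Cl > (CH₃)₂CH–OAc

Identical carbon frameworks mean the comparison reduces to leaving-group quality.
Leaving-group ability tracks the stability of the departed species; conjugate-acid pKₐ is the usual yardstick (lower pKₐ → better LG).
(CH₃)₂CH–N₂⁺ loses N₂: no meaningful conjugate acid; N₂ departs as an exceptionally stable neutral molecule
(CH₃)₂CH–OTf loses OTf⁻: pKₐ(CF₃SO₃H (triflic acid)) ≈ -14
(CH₃)₂CH–Cl loses Cl⁻: pKₐ(HCl) ≈ -7
(CH₃)₂CH–OAc loses AcO⁻: pKₐ(CH₃COOH) ≈ 4.8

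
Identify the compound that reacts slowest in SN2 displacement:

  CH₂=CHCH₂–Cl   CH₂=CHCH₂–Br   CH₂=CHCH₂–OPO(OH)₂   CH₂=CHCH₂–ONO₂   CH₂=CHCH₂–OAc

CH₂=CHCH₂–OAc

Same R in every case — rank the leaving groups.
Rank by basicity of the departing species: weakest base leaves most easily.
CH₂=CHCH₂–Br loses Br⁻: pKₐ(HBr) ≈ -9
CH₂=CHCH₂–Cl loses Cl⁻: pKₐ(HCl) ≈ -7
CH₂=CHCH₂–ONO₂ loses NO₃⁻: pKₐ(HNO₃) ≈ -1.3
CH₂=CHCH₂–OPO(OH)₂ loses H₂PO₄⁻: pKₐ(H₃PO₄) ≈ 2.1
CH₂=CHCH₂–OAc loses AcO⁻: pKₐ(CH₃COOH) ≈ 4.8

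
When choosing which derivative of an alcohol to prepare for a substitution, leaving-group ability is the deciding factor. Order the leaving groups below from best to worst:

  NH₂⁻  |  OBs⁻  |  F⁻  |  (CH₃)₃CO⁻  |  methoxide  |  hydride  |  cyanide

OBs⁻: pKₐ(p-BrC₆H₄SO₃H) ≈ -2.8
F⁻: pKₐ(HF) ≈ 3.2
cyanide: pKₐ(HCN) ≈ 9.2
methoxide: pKₐ(CH₃OH) ≈ 15.5
(CH₃)₃CO⁻: pKₐ(t-BuOH) ≈ 18
hydride: pKₐ(H₂) ≈ 36
NH₂⁻: pKₐ(NH₃) ≈ 38

OBs⁻ > F⁻ > cyanide > methoxide > (CH₃)₃CO⁻ > hydride > NH₂⁻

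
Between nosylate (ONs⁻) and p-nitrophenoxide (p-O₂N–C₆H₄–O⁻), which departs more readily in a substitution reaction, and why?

nosylate (ONs⁻) is the better leaving group.
pKₐ(p-O₂NC₆H₄SO₃H) ≈ -3.5 versus pKₐ(p-nitrophenol) ≈ 7.2: nosylate (ONs⁻) is the much weaker base.
P-nitro group further stabilises the sulfonate.

nosylate (ONs⁻)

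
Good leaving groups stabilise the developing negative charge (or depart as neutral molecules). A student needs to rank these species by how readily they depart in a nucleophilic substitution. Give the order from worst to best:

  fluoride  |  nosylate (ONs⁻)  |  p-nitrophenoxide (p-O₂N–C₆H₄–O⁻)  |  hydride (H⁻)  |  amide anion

amide anion < hydride (H⁻) < p-nitrophenoxide (p-O₂N–C₆H₄–O⁻) < fluoride < nosylate (ONs⁻)

Leaving-group ability tracks the stability of the departed species; conjugate-acid pKₐ is the usual yardstick (lower pKₐ → better LG).
nosylate (ONs⁻): pKₐ(p-O₂NC₆H₄SO₃H) ≈ -3.5
fluoride: pKₐ(HF) ≈ 3.2
p-nitrophenoxide (p-O₂N–C₆H₄–O⁻): pKₐ(p-nitrophenol) ≈ 7.2
hydride (H⁻): pKₐ(H₂) ≈ 36
amide anion: pKₐ(NH₃) ≈ 38
Listed from poorest to best leaving group as asked.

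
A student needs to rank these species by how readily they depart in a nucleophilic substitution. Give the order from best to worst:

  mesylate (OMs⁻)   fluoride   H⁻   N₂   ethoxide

N₂ > mesylate (OMs⁻) > fluoride > ethoxide > H⁻

A good leaving group is a weak base: the lower the pKₐ of its conjugate acid, the more readily it departs.
N₂: no meaningful conjugate acid; N₂ departs as an exceptionally stable neutral molecule
mesylate (OMs⁻): pKₐ(CH₃SO₃H (MsOH)) ≈ -1.9
fluoride: pKₐ(HF) ≈ 3.2
ethoxide: pKₐ(CH₃CH₂OH) ≈ 16
H⁻: pKₐ(H₂) ≈ 36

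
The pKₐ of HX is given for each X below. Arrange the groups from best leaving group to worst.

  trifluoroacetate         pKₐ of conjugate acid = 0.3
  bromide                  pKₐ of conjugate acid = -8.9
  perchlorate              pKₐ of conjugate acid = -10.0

Lower conjugate-acid pKₐ ⇒ weaker base ⇒ better leaving group.
Sorting by the given values: perchlorate (-10.0), bromide (-8.9), trifluoroacetate (0.3).

perchlorate > bromide > trifluoroacetate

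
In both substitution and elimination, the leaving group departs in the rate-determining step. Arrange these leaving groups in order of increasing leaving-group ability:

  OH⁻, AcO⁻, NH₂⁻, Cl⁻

NH₂⁻ < OH⁻ < AcO⁻ < Cl⁻

The more stable X⁻ (or X) is on its own — i.e. the weaker a base it is — the better a leaving group it makes.
Cl⁻: pKₐ(HCl) ≈ -7 — moderately weak base
AcO⁻: pKₐ(CH₃COOH) ≈ 4.8 — resonance-stabilised but still a weak base
OH⁻: pKₐ(H₂O) ≈ 15.7 — strong base; essentially never leaves without prior activation
NH₂⁻: pKₐ(NH₃) ≈ 38
Reversing gives the worst-to-best order requested.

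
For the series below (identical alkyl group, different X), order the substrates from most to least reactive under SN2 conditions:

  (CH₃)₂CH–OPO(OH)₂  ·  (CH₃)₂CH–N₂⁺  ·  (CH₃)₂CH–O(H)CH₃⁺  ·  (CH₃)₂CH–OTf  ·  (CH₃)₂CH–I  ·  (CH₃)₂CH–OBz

(CH₃)₂CH–N₂⁺ > (CH₃)₂CH–OTf > (CH₃)₂CH–I > (CH₃)₂CH–O(H)CH₃⁺ > (CH₃)₂CH–OPO(OH)₂ > (CH₃)₂CH–OBz

With the same alkyl group throughout, only the leaving group differentiates the rates.
A good leaving group is a weak base: the lower the pKₐ of its conjugate acid, the more readily it departs.
(CH₃)₂CH–N₂⁺ loses N₂: no meaningful conjugate acid; N₂ departs as an exceptionally stable neutral molecule
(CH₃)₂CH–OTf loses OTf⁻: pKₐ(CF₃SO₃H (triflic acid)) ≈ -14
(CH₃)₂CH–I loses I⁻: pKₐ(HI) ≈ -10
(CH₃)₂CH–O(H)CH₃⁺ loses R'OH: pKₐ(R'OH₂⁺) ≈ -2.4
(CH₃)₂CH–OPO(OH)₂ loses H₂PO₄⁻: pKₐ(H₃PO₄) ≈ 2.1
(CH₃)₂CH–OBz loses PhCOO⁻: pKₐ(C₆H₅COOH) ≈ 4.2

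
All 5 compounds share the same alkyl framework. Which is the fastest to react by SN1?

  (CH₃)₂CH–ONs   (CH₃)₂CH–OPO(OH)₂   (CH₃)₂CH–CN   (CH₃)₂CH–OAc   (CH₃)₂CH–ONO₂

(CH₃)₂CH–ONs

Identical carbon frameworks mean the comparison reduces to leaving-group quality.
The more stable X⁻ (or X) is on its own — i.e. the weaker a base it is — the better a leaving group it makes.
(CH₃)₂CH–ONs loses ONs⁻: pKₐ(p-O₂NC₆H₄SO₃H) ≈ -3.5
(CH₃)₂CH–ONO₂ loses NO₃⁻: pKₐ(HNO₃) ≈ -1.3
(CH₃)₂CH–OPO(OH)₂ loses H₂PO₄⁻: pKₐ(H₃PO₄) ≈ 2.1
(CH₃)₂CH–OAc loses AcO⁻: pKₐ(CH₃COOH) ≈ 4.8
(CH₃)₂CH–CN loses CN⁻: pKₐ(HCN) ≈ 9.2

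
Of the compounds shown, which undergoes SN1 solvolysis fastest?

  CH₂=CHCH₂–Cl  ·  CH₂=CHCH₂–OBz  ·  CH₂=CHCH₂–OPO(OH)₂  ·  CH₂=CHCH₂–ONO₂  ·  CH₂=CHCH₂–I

The skeletons are identical, so relative rate is governed entirely by leaving-group ability.
A good leaving group is a weak base: the lower the pKₐ of its conjugate acid, the more readily it departs.
CH₂=CHCH₂–I loses I⁻: pKₐ(HI) ≈ -10
CH₂=CHCH₂–Cl loses Cl⁻: pKₐ(HCl) ≈ -7
CH₂=CHCH₂–ONO₂ loses NO₃⁻: pKₐ(HNO₃) ≈ -1.3
CH₂=CHCH₂–OPO(OH)₂ loses H₂PO₄⁻: pKₐ(H₃PO₄) ≈ 2.1
CH₂=CHCH₂–OBz loses PhCOO⁻: pKₐ(C₆H₅COOH) ≈ 4.2

CH₂=CHCH₂–I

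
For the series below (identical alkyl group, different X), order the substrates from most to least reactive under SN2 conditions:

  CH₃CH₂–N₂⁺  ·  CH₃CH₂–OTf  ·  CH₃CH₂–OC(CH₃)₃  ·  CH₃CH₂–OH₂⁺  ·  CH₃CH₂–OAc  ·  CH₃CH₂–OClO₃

CH₃CH₂–N₂⁺ > CH₃CH₂–OTf > CH₃CH₂–OClO₃ > CH₃CH₂–OH₂⁺ > CH₃CH₂–OAc > CH₃CH₂–OC(CH₃)₃

The skeletons are identical, so relative rate is governed entirely by leaving-group ability.
The more stable X⁻ (or X) is on its own — i.e. the weaker a base it is — the better a leaving group it makes.
CH₃CH₂–N₂⁺ loses N₂: no meaningful conjugate acid; N₂ departs as an exceptionally stable neutral molecule
CH₃CH₂–OTf loses OTf⁻: pKₐ(CF₃SO₃H (triflic acid)) ≈ -14
CH₃CH₂–OClO₃ loses ClO₄⁻: pKₐ(HClO₄) ≈ -10
CH₃CH₂–OH₂⁺ loses H₂O: pKₐ(H₃O⁺) ≈ -1.7
CH₃CH₂–OAc loses AcO⁻: pKₐ(CH₃COOH) ≈ 4.8
CH₃CH₂–OC(CH₃)₃ loses (CH₃)₃CO⁻: pKₐ(t-BuOH) ≈ 18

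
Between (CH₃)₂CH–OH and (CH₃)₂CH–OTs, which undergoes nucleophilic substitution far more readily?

(CH₃)₂CH–OTs

From (CH₃)₂CH–OH the departing group would be OH⁻ (pKₐ(H₂O) ≈ 15.7). Strong base; essentially never leaves without prior activation.
From (CH₃)₂CH–OTs the leaving group is OTs⁻ (pKₐ(p-CH₃C₆H₄SO₃H (TsOH)) ≈ -2.8). Resonance-delocalised arenesulfonate.
(In practice (CH₃)₂CH–OTs is made from (CH₃)₂CH–OH by treatment with TsCl / pyridine, converting the hydroxyl into a tosylate.)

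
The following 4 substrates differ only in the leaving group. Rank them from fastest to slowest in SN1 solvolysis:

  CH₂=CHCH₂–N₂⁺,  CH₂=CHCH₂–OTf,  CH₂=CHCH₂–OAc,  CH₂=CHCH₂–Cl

The skeletons are identical, so relative rate is governed entirely by leaving-group ability.
Leaving-group ability tracks the stability of the departed species; conjugate-acid pKₐ is the usual yardstick (lower pKₐ → better LG).
CH₂=CHCH₂–N₂⁺ loses N₂: no meaningful conjugate acid; N₂ departs as an exceptionally stable neutral molecule
CH₂=CHCH₂–OTf loses OTf⁻: pKₐ(CF₃SO₃H (triflic acid)) ≈ -14
CH₂=CHCH₂–Cl loses Cl⁻: pKₐ(HCl) ≈ -7
CH₂=CHCH₂–OAc loses AcO⁻: pKₐ(CH₃COOH) ≈ 4.8

CH₂=CHCH₂–N₂⁺ > CH₂=CHCH₂–OTf > CH₂=CHCH₂–Cl > CH₂=CHCH₂–OAc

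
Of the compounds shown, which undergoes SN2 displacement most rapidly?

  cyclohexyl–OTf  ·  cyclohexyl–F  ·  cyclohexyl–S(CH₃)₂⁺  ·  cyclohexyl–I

Identical carbon frameworks mean the comparison reduces to leaving-group quality.
A good leaving group is a weak base: the lower the pKₐ of its conjugate acid, the more readily it departs.
cyclohexyl–OTf loses OTf⁻: pKₐ(CF₃SO₃H (triflic acid)) ≈ -14
cyclohexyl–I loses I⁻: pKₐ(HI) ≈ -10
cyclohexyl–S(CH₃)₂⁺ loses SR'₂: pKₐ(R'₂SH⁺) ≈ -7
cyclohexyl–F loses F⁻: pKₐ(HF) ≈ 3.2

cyclohexyl–OTf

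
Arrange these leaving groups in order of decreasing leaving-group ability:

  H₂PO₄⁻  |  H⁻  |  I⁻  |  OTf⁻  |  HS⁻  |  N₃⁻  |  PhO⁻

OTf⁻: pKₐ(CF₃SO₃H (triflic acid)) ≈ -14 — charge spread over three oxygens and a CF₃ group; the premier leaving group in synthesis
I⁻: pKₐ(HI) ≈ -10
H₂PO₄⁻: pKₐ(H₃PO₄) ≈ 2.1 — moderate base; biological leaving group after further activation
N₃⁻: pKₐ(HN₃) ≈ 4.7
HS⁻: pKₐ(H₂S) ≈ 7
PhO⁻: pKₐ(C₆H₅OH (phenol)) ≈ 10 — resonance into the ring helps, but still a poor LG
H⁻: pKₐ(H₂) ≈ 36 — extremely strong base; leaves only in special hydride-transfer contexts

OTf⁻ > I⁻ > H₂PO₄⁻ > N₃⁻ > HS⁻ > PhO⁻ > H⁻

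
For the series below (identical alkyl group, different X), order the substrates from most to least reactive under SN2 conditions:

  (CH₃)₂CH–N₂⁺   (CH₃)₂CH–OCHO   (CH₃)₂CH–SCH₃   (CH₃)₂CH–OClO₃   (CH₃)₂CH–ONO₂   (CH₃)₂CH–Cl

Same R in every case — rank the leaving groups.
Leaving-group ability tracks the stability of the departed species; conjugate-acid pKₐ is the usual yardstick (lower pKₐ → better LG).
(CH₃)₂CH–N₂⁺ loses N₂: no meaningful conjugate acid; N₂ departs as an exceptionally stable neutral molecule
(CH₃)₂CH–OClO₃ loses ClO₄⁻: pKₐ(HClO₄) ≈ -10
(CH₃)₂CH–Cl loses Cl⁻: pKₐ(HCl) ≈ -7
(CH₃)₂CH–ONO₂ loses NO₃⁻: pKₐ(HNO₃) ≈ -1.3
(CH₃)₂CH–OCHO loses HCOO⁻: pKₐ(HCOOH) ≈ 3.8
(CH₃)₂CH–SCH₃ loses RS⁻: pKₐ(RSH (a thiol)) ≈ 10.5

(CH₃)₂CH–N₂⁺ > (CH₃)₂CH–OClO₃ > (CH₃)₂CH–Cl > (CH₃)₂CH–ONO₂ > (CH₃)₂CH–OCHO > (CH₃)₂CH–SCH₃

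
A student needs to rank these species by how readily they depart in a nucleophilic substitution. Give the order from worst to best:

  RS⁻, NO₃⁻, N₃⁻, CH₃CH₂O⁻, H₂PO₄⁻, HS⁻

Leaving-group ability tracks the stability of the departed species; conjugate-acid pKₐ is the usual yardstick (lower pKₐ → better LG).
NO₃⁻: pKₐ(HNO₃) ≈ -1.3
H₂PO₄⁻: pKₐ(H₃PO₄) ≈ 2.1
N₃⁻: pKₐ(HN₃) ≈ 4.7
HS⁻: pKₐ(H₂S) ≈ 7
RS⁻: pKₐ(RSH (a thiol)) ≈ 10.5
CH₃CH₂O⁻: pKₐ(CH₃CH₂OH) ≈ 16
Listed from poorest to best leaving group as asked.

CH₃CH₂O⁻ < RS⁻ < HS⁻ < N₃⁻ < H₂PO₄⁻ < NO₃⁻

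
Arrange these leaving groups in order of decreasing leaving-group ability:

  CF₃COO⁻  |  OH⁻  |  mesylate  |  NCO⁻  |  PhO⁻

Rank by basicity of the departing species: weakest base leaves most easily.
mesylate: pKₐ(CH₃SO₃H (MsOH)) ≈ -1.9
CF₃COO⁻: pKₐ(CF₃COOH) ≈ 0.2 — strongly electron-withdrawing CF₃ stabilises the carboxylate
NCO⁻: pKₐ(HOCN) ≈ 3.5 — resonance between N and O
PhO⁻: pKₐ(C₆H₅OH (phenol)) ≈ 10
OH⁻: pKₐ(H₂O) ≈ 15.7 — strong base; essentially never leaves without prior activation

mesylate > CF₃COO⁻ > NCO⁻ > PhO⁻ > OH⁻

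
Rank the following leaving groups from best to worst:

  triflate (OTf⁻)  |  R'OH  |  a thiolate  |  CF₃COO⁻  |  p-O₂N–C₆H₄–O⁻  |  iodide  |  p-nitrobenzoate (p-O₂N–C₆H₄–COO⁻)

triflate (OTf⁻) > iodide > R'OH > CF₃COO⁻ > p-nitrobenzoate (p-O₂N–C₆H₄–COO⁻) > p-O₂N–C₆H₄–O⁻ > a thiolate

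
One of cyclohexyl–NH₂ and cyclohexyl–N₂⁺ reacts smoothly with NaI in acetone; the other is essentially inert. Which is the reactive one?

From cyclohexyl–NH₂ the departing group would be NH₂⁻ (pKₐ(NH₃) ≈ 38). Extremely strong base; never a leaving group.
From cyclohexyl–N₂⁺ the leaving group is N₂ (no meaningful conjugate acid; N₂ departs as an exceptionally stable neutral molecule).
(In practice cyclohexyl–N₂⁺ is made from cyclohexyl–NH₂ by diazotisation (NaNO₂ / HCl, 0 °C), generating a diazonium salt that expels N₂.)

cyclohexyl–N₂⁺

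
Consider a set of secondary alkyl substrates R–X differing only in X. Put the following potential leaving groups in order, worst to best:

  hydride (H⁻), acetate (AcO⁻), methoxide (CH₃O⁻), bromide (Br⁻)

Rank by basicity of the departing species: weakest base leaves most easily.
bromide (Br⁻): pKₐ(HBr) ≈ -9
acetate (AcO⁻): pKₐ(CH₃COOH) ≈ 4.8 — resonance-stabilised but still a weak base
methoxide (CH₃O⁻): pKₐ(CH₃OH) ≈ 15.5 — strong base; alkoxides do not leave unassisted
hydride (H⁻): pKₐ(H₂) ≈ 36
The question asks for worst first, so the sequence is read in increasing leaving-group ability.

hydride (H⁻) < methoxide (CH₃O⁻) < acetate (AcO⁻) < bromide (Br⁻)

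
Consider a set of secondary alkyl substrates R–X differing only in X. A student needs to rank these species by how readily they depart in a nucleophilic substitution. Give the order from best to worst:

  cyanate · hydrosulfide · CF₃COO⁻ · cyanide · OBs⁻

OBs⁻ > CF₃COO⁻ > cyanate > hydrosulfide > cyanide

Rank by basicity of the departing species: weakest base leaves most easily.
OBs⁻: pKₐ(p-BrC₆H₄SO₃H) ≈ -2.8
CF₃COO⁻: pKₐ(CF₃COOH) ≈ 0.2
cyanate: pKₐ(HOCN) ≈ 3.5
hydrosulfide: pKₐ(H₂S) ≈ 7
cyanide: pKₐ(HCN) ≈ 9.2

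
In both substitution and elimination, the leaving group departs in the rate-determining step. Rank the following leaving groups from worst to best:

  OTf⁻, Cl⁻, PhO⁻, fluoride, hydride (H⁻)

Rank by basicity of the departing species: weakest base leaves most easily.
OTf⁻: pKₐ(CF₃SO₃H (triflic acid)) ≈ -14 — charge spread over three oxygens and a CF₃ group; the premier leaving group in synthesis
Cl⁻: pKₐ(HCl) ≈ -7 — moderately weak base
fluoride: pKₐ(HF) ≈ 3.2 — small and strongly basic; the poor halide leaving group
PhO⁻: pKₐ(C₆H₅OH (phenol)) ≈ 10
hydride (H⁻): pKₐ(H₂) ≈ 36 — extremely strong base; leaves only in special hydride-transfer contexts
Reversing gives the worst-to-best order requested.

hydride (H⁻) < PhO⁻ < fluoride < Cl⁻ < OTf⁻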